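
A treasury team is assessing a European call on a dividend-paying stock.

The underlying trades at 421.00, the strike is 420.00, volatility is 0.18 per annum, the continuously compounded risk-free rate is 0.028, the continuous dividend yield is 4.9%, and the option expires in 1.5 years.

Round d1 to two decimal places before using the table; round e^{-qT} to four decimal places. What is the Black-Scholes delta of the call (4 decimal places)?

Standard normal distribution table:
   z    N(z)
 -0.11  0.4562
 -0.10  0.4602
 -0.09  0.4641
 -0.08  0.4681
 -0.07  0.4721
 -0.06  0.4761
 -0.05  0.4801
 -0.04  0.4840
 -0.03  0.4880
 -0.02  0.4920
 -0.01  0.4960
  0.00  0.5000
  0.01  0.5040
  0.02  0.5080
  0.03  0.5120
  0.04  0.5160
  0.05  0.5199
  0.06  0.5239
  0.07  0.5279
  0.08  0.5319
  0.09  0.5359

T = 1.5;  σ√T = 0.2205
d₁ = [ln(421/420) + (0.028 − 0.049 + 0.18²/2)·1.5] / 0.2205 = [0.0024 − 0.0072] / 0.2205 = -0.0219 ≈ -0.02
N(d₁) = N(-0.02) = 0.4920
Δ_call = e^(−qT)·N(d₁) = 0.9291·0.4920 = 0.4571

0.4571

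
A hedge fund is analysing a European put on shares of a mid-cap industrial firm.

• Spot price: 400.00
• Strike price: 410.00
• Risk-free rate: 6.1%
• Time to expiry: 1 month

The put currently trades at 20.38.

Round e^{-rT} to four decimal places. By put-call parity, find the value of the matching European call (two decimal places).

12.47

exp(−rT) = exp(−0.061·0.08333) = 0.9949
Put-call parity: C − P = S − K·e^(−rT) = 400 − 410·0.9949 = 400 − 407.9090 = -7.9090
C = P + (C − P) = 20.38 + (-7.9090) = 12.4710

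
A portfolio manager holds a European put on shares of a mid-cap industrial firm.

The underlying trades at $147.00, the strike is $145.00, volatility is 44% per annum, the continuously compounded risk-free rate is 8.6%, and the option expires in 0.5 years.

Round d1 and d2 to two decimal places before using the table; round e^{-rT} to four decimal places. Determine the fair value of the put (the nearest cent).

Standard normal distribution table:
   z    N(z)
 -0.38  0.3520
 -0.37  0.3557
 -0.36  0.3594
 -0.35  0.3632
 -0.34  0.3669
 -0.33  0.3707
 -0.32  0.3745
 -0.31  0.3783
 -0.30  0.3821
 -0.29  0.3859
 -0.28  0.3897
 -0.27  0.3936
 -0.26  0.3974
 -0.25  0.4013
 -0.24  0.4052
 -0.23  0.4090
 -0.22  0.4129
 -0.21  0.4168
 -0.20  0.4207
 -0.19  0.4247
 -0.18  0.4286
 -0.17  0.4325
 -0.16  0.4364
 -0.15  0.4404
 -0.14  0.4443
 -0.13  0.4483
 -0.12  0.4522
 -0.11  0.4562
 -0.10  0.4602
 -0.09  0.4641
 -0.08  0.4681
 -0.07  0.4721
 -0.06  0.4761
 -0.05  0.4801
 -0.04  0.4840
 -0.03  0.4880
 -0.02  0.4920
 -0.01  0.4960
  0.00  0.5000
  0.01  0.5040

σ√T = 0.44 × 0.7071 = 0.3111
d₁ = [ln(147/145) + (0.086 + ½·0.44²)·0.5] / (σ√T) = (0.0137 + 0.0914) / 0.3111 = 0.3378 which rounds to 0.34
d₂ = 0.3378 − 0.3111 = 0.0267 which rounds to 0.03
e^(−rT) = e^(−0.086·0.5) = 0.9579
N(−d₂) = N(-0.03) = 0.4880;  N(−d₁) = N(-0.34) = 0.3669
P = 145·0.9579·0.4880 − 147·0.3669 = 67.7810 − 53.9343 = 13.8467

$13.85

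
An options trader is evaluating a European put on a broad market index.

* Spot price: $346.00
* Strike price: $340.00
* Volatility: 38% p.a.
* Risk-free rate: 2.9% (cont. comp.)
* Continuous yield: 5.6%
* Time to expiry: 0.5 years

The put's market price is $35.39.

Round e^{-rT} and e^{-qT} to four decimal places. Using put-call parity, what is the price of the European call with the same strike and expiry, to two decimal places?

$36.74

e^(−qT) = e^(−0.056·0.5) = 0.9724;  e^(−rT) = e^(−0.029·0.5) = 0.9856
Put-call parity: C − P = S·e^(−qT) − K·e^(−rT) = 346·0.9724 − 340·0.9856 = 336.4504 − 335.1040 = 1.3464
C = P + (C − P) = 35.39 + (1.3464) = 36.7364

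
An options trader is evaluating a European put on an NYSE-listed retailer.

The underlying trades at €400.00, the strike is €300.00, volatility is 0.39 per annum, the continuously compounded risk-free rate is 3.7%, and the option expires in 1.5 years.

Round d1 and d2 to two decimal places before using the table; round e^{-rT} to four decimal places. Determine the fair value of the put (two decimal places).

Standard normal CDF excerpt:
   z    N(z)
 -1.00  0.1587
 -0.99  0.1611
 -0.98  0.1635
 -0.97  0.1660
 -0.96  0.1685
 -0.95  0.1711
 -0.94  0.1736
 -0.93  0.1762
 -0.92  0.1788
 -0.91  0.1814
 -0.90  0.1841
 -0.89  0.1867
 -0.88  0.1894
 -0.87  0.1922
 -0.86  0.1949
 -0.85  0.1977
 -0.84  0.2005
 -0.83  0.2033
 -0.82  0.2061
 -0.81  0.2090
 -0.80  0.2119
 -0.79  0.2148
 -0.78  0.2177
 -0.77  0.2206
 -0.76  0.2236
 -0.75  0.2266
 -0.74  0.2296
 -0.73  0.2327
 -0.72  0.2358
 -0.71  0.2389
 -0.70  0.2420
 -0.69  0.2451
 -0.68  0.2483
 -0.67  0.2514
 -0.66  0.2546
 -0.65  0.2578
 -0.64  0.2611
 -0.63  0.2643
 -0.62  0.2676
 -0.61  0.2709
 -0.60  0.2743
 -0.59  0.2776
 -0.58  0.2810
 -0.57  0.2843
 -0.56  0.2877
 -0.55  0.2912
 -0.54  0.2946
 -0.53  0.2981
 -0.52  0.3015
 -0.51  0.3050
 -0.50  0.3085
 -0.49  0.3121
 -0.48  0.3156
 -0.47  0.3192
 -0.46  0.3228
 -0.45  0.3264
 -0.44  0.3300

T = 1.5;  σ√T = 0.4777
d₁ = [ln(400/300) + (0.037 + 0.39²/2)·1.5] / 0.4777 = [0.2877 + 0.1696] / 0.4777 = 0.9573 which rounds to 0.96
d₂ = d₁ − σ√T = 0.9573 − 0.4777 = 0.4797 which rounds to 0.48
e^(−rT) = e^(−0.037·1.5) = 0.9460
P = 300·0.9460·N(-0.48) − 400·N(-0.96) = 300·0.9460·0.3156 − 400·0.1685 = 89.5673 − 67.4000 = 22.1673

€22.17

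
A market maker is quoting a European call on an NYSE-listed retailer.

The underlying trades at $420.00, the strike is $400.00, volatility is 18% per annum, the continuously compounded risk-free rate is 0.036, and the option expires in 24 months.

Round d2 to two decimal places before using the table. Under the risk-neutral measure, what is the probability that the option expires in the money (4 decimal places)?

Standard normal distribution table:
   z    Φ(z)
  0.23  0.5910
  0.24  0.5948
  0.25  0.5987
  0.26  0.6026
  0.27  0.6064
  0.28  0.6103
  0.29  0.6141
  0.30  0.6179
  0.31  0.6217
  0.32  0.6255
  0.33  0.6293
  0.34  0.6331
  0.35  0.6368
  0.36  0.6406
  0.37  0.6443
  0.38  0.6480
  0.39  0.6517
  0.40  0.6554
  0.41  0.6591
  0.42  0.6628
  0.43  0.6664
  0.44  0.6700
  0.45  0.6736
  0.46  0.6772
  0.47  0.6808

0.6368

σ√T = 0.18 × 1.4142 = 0.2546
ln(S/K) + (r + σ²/2)T = ln(420/400) + (0.036 + 0.18²/2)·2 = 0.0488 + 0.1044 = 0.1532
d₁ = 0.1532 / 0.2546 = 0.6018 → 0.60
d₂ = d₁ − σ√T = 0.6018 − 0.2546 = 0.3472 → 0.35
Risk-neutral Pr[S_T > K] = N(d₂) = N(0.35) = 0.6368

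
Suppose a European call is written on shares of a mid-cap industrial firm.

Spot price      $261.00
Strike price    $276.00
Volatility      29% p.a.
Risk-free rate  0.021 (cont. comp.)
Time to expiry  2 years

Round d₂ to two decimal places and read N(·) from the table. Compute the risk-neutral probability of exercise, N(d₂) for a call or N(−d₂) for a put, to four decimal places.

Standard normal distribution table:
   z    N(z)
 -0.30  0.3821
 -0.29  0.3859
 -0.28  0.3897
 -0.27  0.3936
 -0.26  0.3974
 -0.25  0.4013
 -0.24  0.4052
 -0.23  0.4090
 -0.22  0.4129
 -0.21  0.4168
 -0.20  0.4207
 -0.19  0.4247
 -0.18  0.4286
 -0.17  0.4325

0.4052

T = 2;  σ√T = 0.4101
ln(S/K) + (r + σ²/2)T = ln(261/276) + (0.021 + 0.29²/2)·2 = -0.0559 + 0.1261 = 0.0702
d₁ = 0.0702 / 0.4101 = 0.1712 → 0.17
d₂ = d₁ − σ√T = 0.1712 − 0.4101 = -0.2389 → -0.24
Risk-neutral Pr[S_T > K] = N(d₂) = N(-0.24) = 0.4052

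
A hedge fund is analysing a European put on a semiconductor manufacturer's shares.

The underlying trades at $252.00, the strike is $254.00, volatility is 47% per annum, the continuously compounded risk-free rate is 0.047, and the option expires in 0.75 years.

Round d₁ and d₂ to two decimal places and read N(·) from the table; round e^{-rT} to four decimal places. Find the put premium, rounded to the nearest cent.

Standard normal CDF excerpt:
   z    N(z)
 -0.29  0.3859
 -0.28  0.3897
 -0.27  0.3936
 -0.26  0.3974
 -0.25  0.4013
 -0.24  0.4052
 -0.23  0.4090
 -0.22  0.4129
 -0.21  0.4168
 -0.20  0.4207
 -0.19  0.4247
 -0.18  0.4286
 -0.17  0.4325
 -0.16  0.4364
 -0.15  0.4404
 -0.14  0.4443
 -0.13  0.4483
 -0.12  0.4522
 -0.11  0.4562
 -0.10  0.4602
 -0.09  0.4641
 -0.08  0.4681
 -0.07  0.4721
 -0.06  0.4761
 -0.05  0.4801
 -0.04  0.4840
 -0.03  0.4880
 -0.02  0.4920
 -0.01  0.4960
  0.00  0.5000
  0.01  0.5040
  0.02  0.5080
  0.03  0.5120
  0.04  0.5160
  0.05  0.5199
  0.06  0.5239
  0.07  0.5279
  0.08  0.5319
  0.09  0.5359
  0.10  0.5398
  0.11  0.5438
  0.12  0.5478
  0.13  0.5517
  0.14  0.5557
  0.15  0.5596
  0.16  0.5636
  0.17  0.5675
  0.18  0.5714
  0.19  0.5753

$37.08

σ√T = 0.47·√0.75 = 0.4070
d₁ = [ln(252/254) + (0.047 + 0.47²/2)·0.75] / 0.4070 = [-0.0079 + 0.1181] / 0.4070 = 0.2707 which rounds to 0.27
d₂ = d₁ − σ√T = 0.2707 − 0.4070 = -0.1363 which rounds to -0.14
exp(−rT) = exp(−0.047·0.75) = 0.9654
N(−d₂) = N(0.14) = 0.5557;  N(−d₁) = N(-0.27) = 0.3936
P = 254·0.9654·0.5557 − 252·0.3936 = 136.2641 − 99.1872 = 37.0769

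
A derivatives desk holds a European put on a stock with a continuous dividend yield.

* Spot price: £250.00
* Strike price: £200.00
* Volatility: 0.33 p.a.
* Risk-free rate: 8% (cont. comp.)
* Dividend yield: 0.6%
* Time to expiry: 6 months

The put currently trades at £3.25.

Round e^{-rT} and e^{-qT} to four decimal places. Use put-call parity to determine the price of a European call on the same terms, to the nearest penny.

e^(−qT) = e^(−0.006·0.5) = 0.9970;  e^(−rT) = e^(−0.08·0.5) = 0.9608
Put-call parity: C − P = S·e^(−qT) − K·e^(−rT) = 250·0.9970 − 200·0.9608 = 249.2500 − 192.1600 = 57.0900
C = P + (C − P) = 3.25 + (57.0900) = 60.3400

£60.34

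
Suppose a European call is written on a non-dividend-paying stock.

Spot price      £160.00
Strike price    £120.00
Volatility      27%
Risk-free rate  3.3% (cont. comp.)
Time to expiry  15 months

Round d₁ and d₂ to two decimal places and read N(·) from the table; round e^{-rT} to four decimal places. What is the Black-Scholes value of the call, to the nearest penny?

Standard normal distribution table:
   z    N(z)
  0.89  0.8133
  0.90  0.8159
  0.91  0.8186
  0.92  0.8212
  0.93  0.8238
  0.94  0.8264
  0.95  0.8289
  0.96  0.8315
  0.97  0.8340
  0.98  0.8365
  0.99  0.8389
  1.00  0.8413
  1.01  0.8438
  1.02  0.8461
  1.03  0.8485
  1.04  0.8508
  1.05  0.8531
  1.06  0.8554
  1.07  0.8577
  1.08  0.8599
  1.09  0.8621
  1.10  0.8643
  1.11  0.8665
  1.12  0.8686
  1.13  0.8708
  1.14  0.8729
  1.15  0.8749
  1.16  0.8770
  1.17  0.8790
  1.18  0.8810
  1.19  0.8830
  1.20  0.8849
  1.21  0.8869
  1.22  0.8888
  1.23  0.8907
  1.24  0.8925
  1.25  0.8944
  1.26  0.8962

£47.64

T = 1.25;  σ√T = 0.3019
d₁ = [ln(160/120) + (0.033 + 0.27²/2)·1.25] / 0.3019 = [0.2877 + 0.0868] / 0.3019 = 1.2406 ⇒ 1.24
d₂ = d₁ − σ√T = 1.2406 − 0.3019 = 0.9387 ⇒ 0.94
e^(−rT) = e^(−0.033·1.25) = 0.9596
N(d₁) = N(1.24) = 0.8925;  N(d₂) = N(0.94) = 0.8264
C = 160·0.8925 − 120·0.9596·0.8264 = 142.8000 − 95.1616 = 47.6384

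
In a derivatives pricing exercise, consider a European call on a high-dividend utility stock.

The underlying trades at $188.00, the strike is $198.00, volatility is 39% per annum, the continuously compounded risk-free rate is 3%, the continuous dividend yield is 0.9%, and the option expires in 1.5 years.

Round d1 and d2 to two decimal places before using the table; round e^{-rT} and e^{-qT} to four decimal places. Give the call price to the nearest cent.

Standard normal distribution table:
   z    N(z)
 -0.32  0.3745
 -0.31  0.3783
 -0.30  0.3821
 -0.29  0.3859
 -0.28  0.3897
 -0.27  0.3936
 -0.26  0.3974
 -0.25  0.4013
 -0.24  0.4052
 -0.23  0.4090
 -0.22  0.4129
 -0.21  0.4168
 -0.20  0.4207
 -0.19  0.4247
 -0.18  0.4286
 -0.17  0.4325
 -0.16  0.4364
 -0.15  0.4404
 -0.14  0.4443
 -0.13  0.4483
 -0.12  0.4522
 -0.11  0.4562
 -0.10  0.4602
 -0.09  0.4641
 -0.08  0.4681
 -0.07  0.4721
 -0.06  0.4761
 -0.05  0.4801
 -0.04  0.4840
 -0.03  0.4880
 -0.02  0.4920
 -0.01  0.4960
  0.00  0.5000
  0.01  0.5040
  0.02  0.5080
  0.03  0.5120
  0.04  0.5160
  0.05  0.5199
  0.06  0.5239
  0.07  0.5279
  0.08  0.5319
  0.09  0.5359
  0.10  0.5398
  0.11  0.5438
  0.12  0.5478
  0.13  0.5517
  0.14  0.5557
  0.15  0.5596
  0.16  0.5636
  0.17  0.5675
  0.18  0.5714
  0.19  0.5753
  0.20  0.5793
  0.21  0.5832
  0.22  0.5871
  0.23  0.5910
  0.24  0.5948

$33.68

σ√T = 0.39 × 1.2247 = 0.4777
d₁ = [ln(188/198) + (0.03 − 0.009 + 0.39²/2)·1.5] / 0.4777 = [-0.0518 + 0.1456] / 0.4777 = 0.1963 → 0.20
d₂ = d₁ − σ√T = 0.1963 − 0.4777 = -0.2814 → -0.28
e^(−qT) = e^(−0.009·1.5) = 0.9866;  e^(−rT) = e^(−0.03·1.5) = 0.9560
N(d₁) = N(0.20) = 0.5793;  N(d₂) = N(-0.28) = 0.3897
C = 188·0.9866·0.5793 − 198·0.9560·0.3897 = 107.4490 − 73.7655 = 33.6835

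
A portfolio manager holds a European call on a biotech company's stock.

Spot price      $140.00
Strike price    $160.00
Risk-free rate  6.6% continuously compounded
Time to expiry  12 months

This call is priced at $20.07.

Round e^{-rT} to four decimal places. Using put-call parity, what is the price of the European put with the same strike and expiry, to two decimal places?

exp(−rT) = exp(−0.066·1) = 0.9361
Put-call parity: C − P = S − K·e^(−rT) = 140 − 160·0.9361 = 140 − 149.7760 = -9.7760
P = C − (C − P) = 20.07 − (-9.7760) = 29.8460

$29.85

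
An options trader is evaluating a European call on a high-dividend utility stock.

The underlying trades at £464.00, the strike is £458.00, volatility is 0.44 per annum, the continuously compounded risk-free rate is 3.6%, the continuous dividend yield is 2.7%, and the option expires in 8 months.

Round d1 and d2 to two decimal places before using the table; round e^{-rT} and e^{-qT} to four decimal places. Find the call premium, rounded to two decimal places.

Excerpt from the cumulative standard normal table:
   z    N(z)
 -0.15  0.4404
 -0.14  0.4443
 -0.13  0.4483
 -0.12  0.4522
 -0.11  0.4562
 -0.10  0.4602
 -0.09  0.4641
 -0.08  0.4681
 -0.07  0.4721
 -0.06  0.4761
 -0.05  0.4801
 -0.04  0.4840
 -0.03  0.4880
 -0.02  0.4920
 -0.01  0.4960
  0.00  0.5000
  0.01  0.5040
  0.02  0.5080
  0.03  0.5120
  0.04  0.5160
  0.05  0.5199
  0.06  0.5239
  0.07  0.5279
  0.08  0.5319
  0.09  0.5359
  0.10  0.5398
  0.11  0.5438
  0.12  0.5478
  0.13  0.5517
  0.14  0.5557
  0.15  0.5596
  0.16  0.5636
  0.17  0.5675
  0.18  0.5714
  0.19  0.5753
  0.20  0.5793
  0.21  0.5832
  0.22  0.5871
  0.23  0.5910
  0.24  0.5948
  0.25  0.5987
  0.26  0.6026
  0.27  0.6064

σ√T = 0.44·√0.6667 = 0.3593
d₁ = [ln(464/458) + (0.036 − 0.027 + 0.44²/2)·0.6667] / 0.3593 = [0.0130 + 0.0705] / 0.3593 = 0.2326 ≈ 0.23
d₂ = d₁ − σ√T = 0.2326 − 0.3593 = -0.1267 ≈ -0.13
e^(−qT) = e^(−0.027·0.6667) = 0.9822;  e^(−rT) = e^(−0.036·0.6667) = 0.9763
C = 464·0.9822·N(0.23) − 458·0.9763·N(-0.13) = 464·0.9822·0.5910 − 458·0.9763·0.4483 = 269.3428 − 200.4553 = 68.8875

£68.89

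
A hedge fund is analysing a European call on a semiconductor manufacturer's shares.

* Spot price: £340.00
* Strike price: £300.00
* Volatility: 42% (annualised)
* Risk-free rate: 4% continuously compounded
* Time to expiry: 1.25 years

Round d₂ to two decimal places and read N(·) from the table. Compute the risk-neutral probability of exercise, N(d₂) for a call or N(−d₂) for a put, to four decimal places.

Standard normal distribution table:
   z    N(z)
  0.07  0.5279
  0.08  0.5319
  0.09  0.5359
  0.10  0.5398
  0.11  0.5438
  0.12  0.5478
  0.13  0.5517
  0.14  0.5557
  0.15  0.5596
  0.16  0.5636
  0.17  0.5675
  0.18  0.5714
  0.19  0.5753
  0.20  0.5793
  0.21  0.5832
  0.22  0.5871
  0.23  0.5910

T = 1.25;  σ√T = 0.4696
d₁ = [ln(340/300) + (0.04 + ½·0.42²)·1.25] / (σ√T) = (0.1252 + 0.1602) / 0.4696 = 0.6078 → 0.61
d₂ = 0.6078 − 0.4696 = 0.1382 → 0.14
Risk-neutral Pr[S_T > K] = N(d₂) = N(0.14) = 0.5557

0.5557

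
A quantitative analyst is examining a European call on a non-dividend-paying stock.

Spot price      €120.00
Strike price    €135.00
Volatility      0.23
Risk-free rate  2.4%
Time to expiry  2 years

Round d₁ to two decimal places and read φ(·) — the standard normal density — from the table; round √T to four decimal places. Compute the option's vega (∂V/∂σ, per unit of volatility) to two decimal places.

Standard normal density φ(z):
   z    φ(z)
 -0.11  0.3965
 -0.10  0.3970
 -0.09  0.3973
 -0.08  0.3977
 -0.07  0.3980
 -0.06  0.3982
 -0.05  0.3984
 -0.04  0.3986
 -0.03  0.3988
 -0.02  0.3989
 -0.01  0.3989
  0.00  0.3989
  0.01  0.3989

67.61

T = 2;  σ√T = 0.3253
ln(S/K) + (r + σ²/2)T = ln(120/135) + (0.024 + 0.23²/2)·2 = -0.1178 + 0.1009 = -0.0169
d₁ = -0.0169 / 0.3253 = -0.0519 → -0.05
√T = √2 = 1.4142
φ(d₁) = φ(-0.05) = 0.3984
vega = S·φ(d₁)·√T = 120·0.3984·1.4142 = 67.6101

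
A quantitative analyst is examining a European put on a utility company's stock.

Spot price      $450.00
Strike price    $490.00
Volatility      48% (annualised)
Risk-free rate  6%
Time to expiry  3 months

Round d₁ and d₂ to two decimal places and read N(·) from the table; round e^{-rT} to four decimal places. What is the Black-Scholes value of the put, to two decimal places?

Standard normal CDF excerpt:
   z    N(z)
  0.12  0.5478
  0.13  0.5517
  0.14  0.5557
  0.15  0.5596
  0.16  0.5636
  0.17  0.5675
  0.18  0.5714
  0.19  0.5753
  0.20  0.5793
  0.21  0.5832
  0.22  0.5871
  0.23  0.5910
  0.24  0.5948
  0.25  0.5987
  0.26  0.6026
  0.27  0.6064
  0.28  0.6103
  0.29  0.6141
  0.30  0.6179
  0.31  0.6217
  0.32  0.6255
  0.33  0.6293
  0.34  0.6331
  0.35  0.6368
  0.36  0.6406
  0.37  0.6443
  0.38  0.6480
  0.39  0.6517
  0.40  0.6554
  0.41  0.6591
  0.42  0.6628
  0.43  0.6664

σ√T = 0.48·√0.25 = 0.2400
d₁ = [ln(450/490) + (0.06 + 0.48²/2)·0.25] / 0.2400 = [-0.0852 + 0.0438] / 0.2400 = -0.1723 → -0.17
d₂ = d₁ − σ√T = -0.1723 − 0.2400 = -0.4123 → -0.41
e^(−rT) = e^(−0.06·0.25) = 0.9851
P = 490·0.9851·N(0.41) − 450·N(0.17) = 490·0.9851·0.6591 − 450·0.5675 = 318.1469 − 255.3750 = 62.7719

$62.77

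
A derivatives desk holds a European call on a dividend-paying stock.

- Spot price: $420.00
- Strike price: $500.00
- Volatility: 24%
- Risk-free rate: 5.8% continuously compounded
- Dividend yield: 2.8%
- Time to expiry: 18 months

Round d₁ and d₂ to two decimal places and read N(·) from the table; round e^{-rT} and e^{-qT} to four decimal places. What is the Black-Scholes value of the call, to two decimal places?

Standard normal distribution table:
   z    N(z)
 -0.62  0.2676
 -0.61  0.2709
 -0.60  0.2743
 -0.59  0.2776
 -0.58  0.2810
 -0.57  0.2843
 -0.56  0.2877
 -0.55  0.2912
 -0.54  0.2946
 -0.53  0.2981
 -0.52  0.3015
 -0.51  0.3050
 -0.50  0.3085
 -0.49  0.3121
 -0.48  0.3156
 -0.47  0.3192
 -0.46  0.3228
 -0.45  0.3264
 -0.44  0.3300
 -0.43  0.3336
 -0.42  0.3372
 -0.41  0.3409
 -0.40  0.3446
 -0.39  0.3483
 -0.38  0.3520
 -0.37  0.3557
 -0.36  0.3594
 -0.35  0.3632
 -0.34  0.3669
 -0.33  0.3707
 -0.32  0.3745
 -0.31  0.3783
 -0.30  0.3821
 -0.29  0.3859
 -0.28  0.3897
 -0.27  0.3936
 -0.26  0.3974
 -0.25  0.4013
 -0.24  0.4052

$28.18

T = 1.5;  σ√T = 0.2939
d₁ = [ln(420/500) + (0.058 − 0.028 + 0.24²/2)·1.5] / 0.2939 = [-0.1744 + 0.0882] / 0.2939 = -0.2931 ⇒ -0.29
d₂ = d₁ − σ√T = -0.2931 − 0.2939 = -0.5870 ⇒ -0.59
e^(−qT) = e^(−0.028·1.5) = 0.9589;  e^(−rT) = e^(−0.058·1.5) = 0.9167
N(d₁) = N(-0.29) = 0.3859;  N(d₂) = N(-0.59) = 0.2776
C = 420·0.9589·0.3859 − 500·0.9167·0.2776 = 155.4166 − 127.2380 = 28.1786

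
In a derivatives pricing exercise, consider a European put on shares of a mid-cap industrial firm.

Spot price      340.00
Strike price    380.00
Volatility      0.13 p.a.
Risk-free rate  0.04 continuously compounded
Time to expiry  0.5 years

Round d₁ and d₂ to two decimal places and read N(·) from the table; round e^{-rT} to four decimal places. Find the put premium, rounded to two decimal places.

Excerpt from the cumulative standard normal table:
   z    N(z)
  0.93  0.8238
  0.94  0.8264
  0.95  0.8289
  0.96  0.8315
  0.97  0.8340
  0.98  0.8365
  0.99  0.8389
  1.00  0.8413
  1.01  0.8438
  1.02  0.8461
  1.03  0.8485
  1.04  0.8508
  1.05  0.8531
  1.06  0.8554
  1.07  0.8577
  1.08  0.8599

σ√T = 0.13·√0.5 = 0.0919
d₁ = [ln(340/380) + (0.04 + ½·0.13²)·0.5] / (σ√T) = (-0.1112 + 0.0242) / 0.0919 = -0.9464 ≈ -0.95
d₂ = -0.9464 − 0.0919 = -1.0384 ≈ -1.04
e^(−rT) = e^(−0.04·0.5) = 0.9802
P = 380·0.9802·N(1.04) − 340·N(0.95) = 380·0.9802·0.8508 − 340·0.8289 = 316.9026 − 281.8260 = 35.0766

35.08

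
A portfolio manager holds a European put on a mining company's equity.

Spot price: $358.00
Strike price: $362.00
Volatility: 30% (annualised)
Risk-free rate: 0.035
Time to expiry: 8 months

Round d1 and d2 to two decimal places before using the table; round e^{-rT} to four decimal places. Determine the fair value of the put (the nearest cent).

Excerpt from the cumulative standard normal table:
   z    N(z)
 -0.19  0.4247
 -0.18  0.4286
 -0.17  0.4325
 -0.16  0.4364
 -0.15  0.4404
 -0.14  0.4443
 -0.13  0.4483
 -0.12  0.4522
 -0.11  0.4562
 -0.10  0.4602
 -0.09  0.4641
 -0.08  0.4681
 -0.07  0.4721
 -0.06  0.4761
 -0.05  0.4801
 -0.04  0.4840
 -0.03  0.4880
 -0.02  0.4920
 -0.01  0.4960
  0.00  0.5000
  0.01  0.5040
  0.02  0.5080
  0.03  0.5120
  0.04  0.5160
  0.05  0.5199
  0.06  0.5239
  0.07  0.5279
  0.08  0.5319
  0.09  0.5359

$31.85

σ√T = 0.3 × 0.8165 = 0.2449
d₁ = [ln(358/362) + (0.035 + ½·0.3²)·0.6667] / (σ√T) = (-0.0111 + 0.0533) / 0.2449 = 0.1724 ≈ 0.17
d₂ = 0.1724 − 0.2449 = -0.0726 ≈ -0.07
e^(−rT) = e^(−0.035·0.6667) = 0.9769
P = 362·0.9769·N(0.07) − 358·N(-0.17) = 362·0.9769·0.5279 − 358·0.4325 = 186.6854 − 154.8350 = 31.8504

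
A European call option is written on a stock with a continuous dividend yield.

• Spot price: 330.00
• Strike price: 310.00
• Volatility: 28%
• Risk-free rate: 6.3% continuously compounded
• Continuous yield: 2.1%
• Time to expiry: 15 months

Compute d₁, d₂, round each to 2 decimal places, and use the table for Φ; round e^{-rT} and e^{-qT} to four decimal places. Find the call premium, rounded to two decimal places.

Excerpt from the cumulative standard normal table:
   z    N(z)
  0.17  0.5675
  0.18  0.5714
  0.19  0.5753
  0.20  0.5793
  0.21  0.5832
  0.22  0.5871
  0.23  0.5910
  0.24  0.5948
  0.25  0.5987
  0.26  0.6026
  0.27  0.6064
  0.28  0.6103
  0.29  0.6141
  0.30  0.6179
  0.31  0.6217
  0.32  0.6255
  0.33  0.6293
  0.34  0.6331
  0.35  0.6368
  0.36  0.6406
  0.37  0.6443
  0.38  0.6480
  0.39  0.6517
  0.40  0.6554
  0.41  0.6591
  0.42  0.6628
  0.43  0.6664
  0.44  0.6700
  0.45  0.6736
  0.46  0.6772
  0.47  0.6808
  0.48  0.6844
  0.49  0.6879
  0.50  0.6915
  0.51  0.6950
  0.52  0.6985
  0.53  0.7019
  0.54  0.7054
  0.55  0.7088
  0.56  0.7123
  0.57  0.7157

σ√T = 0.28·√1.25 = 0.3130
d₁ = [ln(330/310) + (0.063 − 0.021 + 0.28²/2)·1.25] / 0.3130 = [0.0625 + 0.1015] / 0.3130 = 0.5239 ≈ 0.52
d₂ = d₁ − σ√T = 0.5239 − 0.3130 = 0.2109 ≈ 0.21
e^(−qT) = e^(−0.021·1.25) = 0.9741;  e^(−rT) = e^(−0.063·1.25) = 0.9243
C = 330·0.9741·N(0.52) − 310·0.9243·N(0.21) = 330·0.9741·0.6985 − 310·0.9243·0.5832 = 224.5349 − 167.1060 = 57.4289

57.43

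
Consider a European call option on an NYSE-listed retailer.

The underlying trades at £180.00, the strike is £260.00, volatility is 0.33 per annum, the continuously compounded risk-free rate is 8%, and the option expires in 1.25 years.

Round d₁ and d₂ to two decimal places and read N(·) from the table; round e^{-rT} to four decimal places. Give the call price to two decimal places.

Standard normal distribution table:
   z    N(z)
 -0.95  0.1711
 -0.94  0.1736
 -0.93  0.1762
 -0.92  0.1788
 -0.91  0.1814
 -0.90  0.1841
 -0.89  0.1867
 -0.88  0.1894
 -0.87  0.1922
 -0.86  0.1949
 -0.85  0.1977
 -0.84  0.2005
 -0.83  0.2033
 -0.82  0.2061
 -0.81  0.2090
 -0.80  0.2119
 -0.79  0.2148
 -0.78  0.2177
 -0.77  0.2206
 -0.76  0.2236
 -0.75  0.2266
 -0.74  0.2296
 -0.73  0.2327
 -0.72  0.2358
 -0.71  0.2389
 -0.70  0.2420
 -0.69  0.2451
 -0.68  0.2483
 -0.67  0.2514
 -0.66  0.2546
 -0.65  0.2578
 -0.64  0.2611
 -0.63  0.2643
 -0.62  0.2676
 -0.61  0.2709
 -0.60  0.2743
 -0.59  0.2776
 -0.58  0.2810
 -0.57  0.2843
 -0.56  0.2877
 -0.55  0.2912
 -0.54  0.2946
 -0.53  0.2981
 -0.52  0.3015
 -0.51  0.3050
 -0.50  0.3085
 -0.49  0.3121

£10.35

T = 1.25;  σ√T = 0.3690
d₁ = [ln(180/260) + (0.08 + 0.33²/2)·1.25] / 0.3690 = [-0.3677 + 0.1681] / 0.3690 = -0.5412 ≈ -0.54
d₂ = d₁ − σ√T = -0.5412 − 0.3690 = -0.9101 ≈ -0.91
exp(−rT) = exp(−0.08·1.25) = 0.9048
N(d₁) = N(-0.54) = 0.2946;  N(d₂) = N(-0.91) = 0.1814
C = 180·0.2946 − 260·0.9048·0.1814 = 53.0280 − 42.6740 = 10.3540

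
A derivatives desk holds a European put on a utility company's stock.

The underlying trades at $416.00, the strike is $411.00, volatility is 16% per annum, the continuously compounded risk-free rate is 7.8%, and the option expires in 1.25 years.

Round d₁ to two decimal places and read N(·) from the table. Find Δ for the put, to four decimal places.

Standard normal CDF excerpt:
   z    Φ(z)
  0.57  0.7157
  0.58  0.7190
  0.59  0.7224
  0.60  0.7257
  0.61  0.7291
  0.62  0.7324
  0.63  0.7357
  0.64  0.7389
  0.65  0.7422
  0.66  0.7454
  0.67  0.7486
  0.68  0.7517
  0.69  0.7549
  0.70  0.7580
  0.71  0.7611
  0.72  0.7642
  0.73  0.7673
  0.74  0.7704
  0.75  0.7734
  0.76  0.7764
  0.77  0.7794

-0.2420

T = 1.25;  σ√T = 0.1789
d₁ = [ln(416/411) + (0.078 + 0.16²/2)·1.25] / 0.1789 = [0.0121 + 0.1135] / 0.1789 = 0.7021 ⇒ 0.70
N(d₁) = N(0.70) = 0.7580
Δ_put = N(d₁) − 1 = 0.7580 − 1 = -0.2420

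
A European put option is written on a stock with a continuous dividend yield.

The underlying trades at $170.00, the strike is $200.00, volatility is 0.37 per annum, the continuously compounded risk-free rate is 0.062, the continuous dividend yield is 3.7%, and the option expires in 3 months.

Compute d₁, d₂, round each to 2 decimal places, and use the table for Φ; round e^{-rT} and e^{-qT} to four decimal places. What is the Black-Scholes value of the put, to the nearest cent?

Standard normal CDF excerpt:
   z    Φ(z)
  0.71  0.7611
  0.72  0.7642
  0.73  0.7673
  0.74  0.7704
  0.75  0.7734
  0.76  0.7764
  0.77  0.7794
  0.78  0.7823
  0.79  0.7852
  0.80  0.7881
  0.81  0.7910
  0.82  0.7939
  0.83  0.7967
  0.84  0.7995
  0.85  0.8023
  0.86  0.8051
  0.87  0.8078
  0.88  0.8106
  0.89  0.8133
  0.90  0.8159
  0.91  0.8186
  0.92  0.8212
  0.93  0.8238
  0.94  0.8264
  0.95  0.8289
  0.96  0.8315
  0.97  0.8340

σ√T = 0.37 × 0.5000 = 0.1850
d₁ = [ln(170/200) + (0.062 − 0.037 + 0.37²/2)·0.25] / 0.1850 = [-0.1625 + 0.0234] / 0.1850 = -0.7522 → -0.75
d₂ = d₁ − σ√T = -0.7522 − 0.1850 = -0.9372 → -0.94
e^(−qT) = e^(−0.037·0.25) = 0.9908;  e^(−rT) = e^(−0.062·0.25) = 0.9846
N(−d₂) = N(0.94) = 0.8264;  N(−d₁) = N(0.75) = 0.7734
P = 200·0.9846·0.8264 − 170·0.9908·0.7734 = 162.7347 − 130.2684 = 32.4663

$32.47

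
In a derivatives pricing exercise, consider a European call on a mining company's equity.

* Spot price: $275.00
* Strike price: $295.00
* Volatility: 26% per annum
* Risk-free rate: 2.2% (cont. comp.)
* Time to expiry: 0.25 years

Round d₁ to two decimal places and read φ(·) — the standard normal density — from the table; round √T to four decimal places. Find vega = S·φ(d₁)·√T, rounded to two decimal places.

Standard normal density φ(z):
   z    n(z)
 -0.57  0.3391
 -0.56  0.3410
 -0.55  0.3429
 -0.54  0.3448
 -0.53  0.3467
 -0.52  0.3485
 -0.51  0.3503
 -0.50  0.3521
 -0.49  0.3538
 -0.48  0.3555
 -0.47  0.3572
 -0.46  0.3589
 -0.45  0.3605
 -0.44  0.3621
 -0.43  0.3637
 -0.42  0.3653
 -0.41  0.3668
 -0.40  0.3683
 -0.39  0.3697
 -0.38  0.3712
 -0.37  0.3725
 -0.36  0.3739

σ√T = 0.26 × 0.5000 = 0.1300
d₁ = [ln(275/295) + (0.022 + 0.26²/2)·0.25] / 0.1300 = [-0.0702 + 0.0140] / 0.1300 = -0.4327 ≈ -0.43
√T = √0.25 = 0.5000
φ(d₁) = φ(-0.43) = 0.3637
vega = S·φ(d₁)·√T = 275·0.3637·0.5000 = 50.0088

50.01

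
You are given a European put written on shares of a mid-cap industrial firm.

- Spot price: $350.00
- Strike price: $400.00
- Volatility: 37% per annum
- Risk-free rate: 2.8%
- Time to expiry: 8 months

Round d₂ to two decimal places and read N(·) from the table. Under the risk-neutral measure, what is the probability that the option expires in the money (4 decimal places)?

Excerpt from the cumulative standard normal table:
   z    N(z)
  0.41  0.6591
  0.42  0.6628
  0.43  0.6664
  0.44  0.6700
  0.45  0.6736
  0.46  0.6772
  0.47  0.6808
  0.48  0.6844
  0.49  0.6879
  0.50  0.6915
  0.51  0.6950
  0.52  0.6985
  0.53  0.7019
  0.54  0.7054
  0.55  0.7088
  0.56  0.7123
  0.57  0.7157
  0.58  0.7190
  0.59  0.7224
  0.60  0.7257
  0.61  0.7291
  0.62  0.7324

0.7019

σ√T = 0.37·√0.6667 = 0.3021
d₁ = [ln(350/400) + (0.028 + 0.37²/2)·0.6667] / 0.3021 = [-0.1335 + 0.0643] / 0.3021 = -0.2292 → -0.23
d₂ = d₁ − σ√T = -0.2292 − 0.3021 = -0.5313 → -0.53
Pr(exercise) under Q = N(−d₂) = N(0.53) = 0.7019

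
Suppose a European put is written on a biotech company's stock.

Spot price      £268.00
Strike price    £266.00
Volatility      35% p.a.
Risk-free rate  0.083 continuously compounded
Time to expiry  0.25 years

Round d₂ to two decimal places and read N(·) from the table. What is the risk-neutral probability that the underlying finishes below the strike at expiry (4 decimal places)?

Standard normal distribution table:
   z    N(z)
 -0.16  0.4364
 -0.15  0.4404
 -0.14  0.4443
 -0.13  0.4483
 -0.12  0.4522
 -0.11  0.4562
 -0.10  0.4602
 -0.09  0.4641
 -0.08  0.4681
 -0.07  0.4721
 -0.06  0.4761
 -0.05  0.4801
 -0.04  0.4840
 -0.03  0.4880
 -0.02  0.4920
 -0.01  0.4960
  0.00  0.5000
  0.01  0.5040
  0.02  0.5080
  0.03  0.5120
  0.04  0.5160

0.4721

σ√T = 0.35·√0.25 = 0.1750
d₁ = [ln(268/266) + (0.083 + 0.35²/2)·0.25] / 0.1750 = [0.0075 + 0.0361] / 0.1750 = 0.2489 → 0.25
d₂ = d₁ − σ√T = 0.2489 − 0.1750 = 0.0739 → 0.07
Risk-neutral Pr[S_T < K] = N(−d₂) = N(-0.07) = 0.4721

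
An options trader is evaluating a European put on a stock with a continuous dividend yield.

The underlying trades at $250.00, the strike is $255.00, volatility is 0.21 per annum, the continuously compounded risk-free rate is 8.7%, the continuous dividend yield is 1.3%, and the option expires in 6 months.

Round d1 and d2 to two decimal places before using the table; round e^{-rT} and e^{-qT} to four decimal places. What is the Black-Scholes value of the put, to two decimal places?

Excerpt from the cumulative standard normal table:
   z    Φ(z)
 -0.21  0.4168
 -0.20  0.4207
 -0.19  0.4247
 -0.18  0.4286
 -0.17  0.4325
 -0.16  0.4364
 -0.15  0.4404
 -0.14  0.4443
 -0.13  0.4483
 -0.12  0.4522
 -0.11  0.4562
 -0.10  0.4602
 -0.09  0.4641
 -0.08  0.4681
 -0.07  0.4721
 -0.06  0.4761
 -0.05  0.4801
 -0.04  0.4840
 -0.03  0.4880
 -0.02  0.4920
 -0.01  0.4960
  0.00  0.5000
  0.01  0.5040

$12.68

σ√T = 0.21·√0.5 = 0.1485
ln(S/K) + (r − q + σ²/2)T = ln(250/255) + (0.087 − 0.013 + 0.21²/2)·0.5 = -0.0198 + 0.0480 = 0.0282
d₁ = 0.0282 / 0.1485 = 0.1901 ≈ 0.19
d₂ = d₁ − σ√T = 0.1901 − 0.1485 = 0.0416 ≈ 0.04
exp(−qT) = exp(−0.013·0.5) = 0.9935;  exp(−rT) = exp(−0.087·0.5) = 0.9574
P = 255·0.9574·N(-0.04) − 250·0.9935·N(-0.19) = 255·0.9574·0.4840 − 250·0.9935·0.4247 = 118.1623 − 105.4849 = 12.6774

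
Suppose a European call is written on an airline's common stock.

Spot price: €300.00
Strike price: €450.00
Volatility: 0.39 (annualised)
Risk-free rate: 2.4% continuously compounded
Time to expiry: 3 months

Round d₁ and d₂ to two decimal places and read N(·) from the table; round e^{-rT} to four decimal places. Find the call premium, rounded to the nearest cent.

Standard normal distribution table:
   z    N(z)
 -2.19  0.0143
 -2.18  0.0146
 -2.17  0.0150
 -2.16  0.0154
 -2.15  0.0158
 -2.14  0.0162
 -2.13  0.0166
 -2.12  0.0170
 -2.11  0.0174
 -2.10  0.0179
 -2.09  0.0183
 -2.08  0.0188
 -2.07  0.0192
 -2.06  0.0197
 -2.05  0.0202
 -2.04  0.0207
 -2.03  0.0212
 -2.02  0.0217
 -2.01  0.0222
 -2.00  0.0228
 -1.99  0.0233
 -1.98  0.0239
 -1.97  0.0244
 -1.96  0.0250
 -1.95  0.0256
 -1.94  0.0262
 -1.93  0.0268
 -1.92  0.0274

€0.61

σ√T = 0.39 × 0.5000 = 0.1950
d₁ = [ln(300/450) + (0.024 + ½·0.39²)·0.25] / (σ√T) = (-0.4055 + 0.0250) / 0.1950 = -1.9510 → -1.95
d₂ = -1.9510 − 0.1950 = -2.1460 → -2.15
e^(−rT) = e^(−0.024·0.25) = 0.9940
N(d₁) = N(-1.95) = 0.0256;  N(d₂) = N(-2.15) = 0.0158
C = 300·0.0256 − 450·0.9940·0.0158 = 7.6800 − 7.0673 = 0.6127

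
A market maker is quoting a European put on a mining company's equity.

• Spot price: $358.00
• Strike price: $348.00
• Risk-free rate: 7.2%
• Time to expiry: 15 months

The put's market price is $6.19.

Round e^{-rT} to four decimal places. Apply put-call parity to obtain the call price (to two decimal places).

exp(−rT) = exp(−0.072·1.25) = 0.9139
Put-call parity: C − P = S − K·e^(−rT) = 358 − 348·0.9139 = 358 − 318.0372 = 39.9628
C = P + (C − P) = 6.19 + (39.9628) = 46.1528

$46.15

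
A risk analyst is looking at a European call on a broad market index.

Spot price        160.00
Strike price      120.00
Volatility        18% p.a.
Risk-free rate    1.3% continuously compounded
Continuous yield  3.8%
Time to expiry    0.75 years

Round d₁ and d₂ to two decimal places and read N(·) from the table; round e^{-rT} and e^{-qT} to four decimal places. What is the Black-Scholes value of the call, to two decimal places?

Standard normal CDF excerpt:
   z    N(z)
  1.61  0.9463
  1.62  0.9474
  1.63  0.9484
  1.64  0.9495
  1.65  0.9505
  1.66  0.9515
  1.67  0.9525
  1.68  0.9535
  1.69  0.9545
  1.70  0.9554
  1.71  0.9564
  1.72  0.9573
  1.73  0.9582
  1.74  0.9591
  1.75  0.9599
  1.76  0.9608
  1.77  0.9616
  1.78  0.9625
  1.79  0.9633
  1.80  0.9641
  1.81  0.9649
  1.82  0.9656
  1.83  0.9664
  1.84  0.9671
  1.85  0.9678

36.97

σ√T = 0.18·√0.75 = 0.1559
ln(S/K) + (r − q + σ²/2)T = ln(160/120) + (0.013 − 0.038 + 0.18²/2)·0.75 = 0.2877 − 0.0066 = 0.2811
d₁ = 0.2811 / 0.1559 = 1.8031 ⇒ 1.80
d₂ = d₁ − σ√T = 1.8031 − 0.1559 = 1.6473 ⇒ 1.65
exp(−qT) = exp(−0.038·0.75) = 0.9719;  exp(−rT) = exp(−0.013·0.75) = 0.9903
N(d₁) = N(1.80) = 0.9641;  N(d₂) = N(1.65) = 0.9505
C = 160·0.9719·0.9641 − 120·0.9903·0.9505 = 149.9214 − 112.9536 = 36.9678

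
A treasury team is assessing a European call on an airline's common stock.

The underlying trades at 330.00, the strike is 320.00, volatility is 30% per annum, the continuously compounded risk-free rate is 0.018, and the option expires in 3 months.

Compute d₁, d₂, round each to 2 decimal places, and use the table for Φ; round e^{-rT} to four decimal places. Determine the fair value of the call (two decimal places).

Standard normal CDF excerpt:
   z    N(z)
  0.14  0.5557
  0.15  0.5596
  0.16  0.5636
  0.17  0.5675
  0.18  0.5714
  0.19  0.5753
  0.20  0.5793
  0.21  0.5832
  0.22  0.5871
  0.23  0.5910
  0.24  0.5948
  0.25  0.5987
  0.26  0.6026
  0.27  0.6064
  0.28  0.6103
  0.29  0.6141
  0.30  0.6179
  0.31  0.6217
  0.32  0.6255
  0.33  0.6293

T = 0.25;  σ√T = 0.1500
d₁ = [ln(330/320) + (0.018 + ½·0.3²)·0.25] / (σ√T) = (0.0308 + 0.0158) / 0.1500 = 0.3101 → 0.31
d₂ = 0.3101 − 0.1500 = 0.1601 → 0.16
e^(−rT) = e^(−0.018·0.25) = 0.9955
N(d₁) = N(0.31) = 0.6217;  N(d₂) = N(0.16) = 0.5636
C = 330·0.6217 − 320·0.9955·0.5636 = 205.1610 − 179.5404 = 25.6206

25.62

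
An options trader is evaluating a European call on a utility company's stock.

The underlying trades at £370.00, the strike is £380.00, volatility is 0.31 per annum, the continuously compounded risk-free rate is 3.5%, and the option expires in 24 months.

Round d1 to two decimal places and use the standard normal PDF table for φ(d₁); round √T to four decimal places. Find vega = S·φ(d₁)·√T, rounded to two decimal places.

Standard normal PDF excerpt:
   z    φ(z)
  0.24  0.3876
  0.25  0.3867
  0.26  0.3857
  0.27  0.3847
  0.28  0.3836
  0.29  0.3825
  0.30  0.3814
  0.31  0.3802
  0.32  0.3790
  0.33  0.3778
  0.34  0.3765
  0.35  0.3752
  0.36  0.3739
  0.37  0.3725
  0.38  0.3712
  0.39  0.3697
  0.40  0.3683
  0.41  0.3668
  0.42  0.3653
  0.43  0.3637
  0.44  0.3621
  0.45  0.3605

σ√T = 0.31·√2 = 0.4384
ln(S/K) + (r + σ²/2)T = ln(370/380) + (0.035 + 0.31²/2)·2 = -0.0267 + 0.1661 = 0.1394
d₁ = 0.1394 / 0.4384 = 0.3180 → 0.32
√T = √2 = 1.4142
φ(d₁) = φ(0.32) = 0.3790
vega = S·φ(d₁)·√T = 370·0.3790·1.4142 = 198.3133
(Vega is the same for a European call and put with the same parameters.)

198.31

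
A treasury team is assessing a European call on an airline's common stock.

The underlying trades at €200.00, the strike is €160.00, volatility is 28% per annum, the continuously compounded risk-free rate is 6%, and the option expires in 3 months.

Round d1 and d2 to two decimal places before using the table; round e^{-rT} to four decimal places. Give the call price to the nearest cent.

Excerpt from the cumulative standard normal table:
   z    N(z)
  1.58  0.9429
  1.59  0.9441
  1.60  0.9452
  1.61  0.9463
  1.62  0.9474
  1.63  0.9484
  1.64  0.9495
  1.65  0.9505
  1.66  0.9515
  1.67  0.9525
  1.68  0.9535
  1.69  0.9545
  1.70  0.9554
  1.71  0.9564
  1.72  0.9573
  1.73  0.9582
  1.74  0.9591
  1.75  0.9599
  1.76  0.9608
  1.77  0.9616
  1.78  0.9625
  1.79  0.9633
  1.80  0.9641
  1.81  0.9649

T = 0.25;  σ√T = 0.1400
ln(S/K) + (r + σ²/2)T = ln(200/160) + (0.06 + 0.28²/2)·0.25 = 0.2231 + 0.0248 = 0.2479
d₁ = 0.2479 / 0.1400 = 1.7710 ⇒ 1.77
d₂ = d₁ − σ√T = 1.7710 − 0.1400 = 1.6310 ⇒ 1.63
exp(−rT) = exp(−0.06·0.25) = 0.9851
N(d₁) = N(1.77) = 0.9616;  N(d₂) = N(1.63) = 0.9484
C = 200·0.9616 − 160·0.9851·0.9484 = 192.3200 − 149.4830 = 42.8370

€42.84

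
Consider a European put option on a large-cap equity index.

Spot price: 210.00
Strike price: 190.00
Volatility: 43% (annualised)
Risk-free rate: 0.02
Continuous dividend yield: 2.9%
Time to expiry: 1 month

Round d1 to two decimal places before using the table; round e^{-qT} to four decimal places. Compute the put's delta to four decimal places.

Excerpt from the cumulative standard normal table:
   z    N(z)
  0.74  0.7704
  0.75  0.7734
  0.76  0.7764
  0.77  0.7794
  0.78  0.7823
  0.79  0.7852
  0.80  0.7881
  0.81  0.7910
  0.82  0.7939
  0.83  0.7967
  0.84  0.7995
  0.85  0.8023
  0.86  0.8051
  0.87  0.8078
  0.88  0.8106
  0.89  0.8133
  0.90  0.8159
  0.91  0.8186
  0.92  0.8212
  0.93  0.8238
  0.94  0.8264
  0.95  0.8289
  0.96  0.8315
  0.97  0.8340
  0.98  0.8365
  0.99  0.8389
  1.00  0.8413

-0.1944

σ√T = 0.43 × 0.2887 = 0.1241
d₁ = [ln(210/190) + (0.02 − 0.029 + 0.43²/2)·0.08333] / 0.1241 = [0.1001 + 0.0070] / 0.1241 = 0.8623 ⇒ 0.86
N(d₁) = N(0.86) = 0.8051
Δ_put = exp(−qT)·(N(d₁) − 1) = 0.9976·(0.8051 − 1) = -0.1944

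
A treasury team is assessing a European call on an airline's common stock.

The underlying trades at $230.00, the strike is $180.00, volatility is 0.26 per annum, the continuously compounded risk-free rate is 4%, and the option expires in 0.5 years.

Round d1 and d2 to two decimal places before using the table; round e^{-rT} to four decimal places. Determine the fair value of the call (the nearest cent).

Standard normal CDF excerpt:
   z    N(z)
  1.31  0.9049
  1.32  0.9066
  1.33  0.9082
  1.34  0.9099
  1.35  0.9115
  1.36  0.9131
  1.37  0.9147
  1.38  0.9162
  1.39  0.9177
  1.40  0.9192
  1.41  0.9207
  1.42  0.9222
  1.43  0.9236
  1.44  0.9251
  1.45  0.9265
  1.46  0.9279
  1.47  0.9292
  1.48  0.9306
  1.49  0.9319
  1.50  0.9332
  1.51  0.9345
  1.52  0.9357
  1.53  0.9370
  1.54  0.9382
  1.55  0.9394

$54.69

T = 0.5;  σ√T = 0.1838
d₁ = [ln(230/180) + (0.04 + 0.26²/2)·0.5] / 0.1838 = [0.2451 + 0.0369] / 0.1838 = 1.5340 which rounds to 1.53
d₂ = d₁ − σ√T = 1.5340 − 0.1838 = 1.3502 which rounds to 1.35
e^(−rT) = e^(−0.04·0.5) = 0.9802
N(d₁) = N(1.53) = 0.9370;  N(d₂) = N(1.35) = 0.9115
C = 230·0.9370 − 180·0.9802·0.9115 = 215.5100 − 160.8214 = 54.6886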